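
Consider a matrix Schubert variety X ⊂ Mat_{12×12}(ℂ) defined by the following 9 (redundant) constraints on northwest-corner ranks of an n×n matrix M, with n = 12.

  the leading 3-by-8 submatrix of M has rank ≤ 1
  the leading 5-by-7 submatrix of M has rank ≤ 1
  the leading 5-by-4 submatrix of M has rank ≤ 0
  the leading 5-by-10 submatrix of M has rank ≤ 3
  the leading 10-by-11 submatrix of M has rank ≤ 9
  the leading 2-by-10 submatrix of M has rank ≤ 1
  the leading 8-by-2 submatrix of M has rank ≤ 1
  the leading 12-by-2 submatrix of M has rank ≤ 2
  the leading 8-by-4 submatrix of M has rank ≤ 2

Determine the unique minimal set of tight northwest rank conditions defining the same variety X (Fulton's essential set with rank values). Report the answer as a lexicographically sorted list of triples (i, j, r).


The tightest implied rank at each (i,j), from the 9 conditions:

  0  0  0  0  1  1  1  1  1  1  1  1
  0  0  0  0  1  1  1  1  1  1  2  2
  0  0  0  0  1  1  1  1  2  2  3  3
  0  0  0  0  1  1  1  2  3  3  4  4
  0  0  0  0  1  1  1  2  3  3  4  5
  1  1  1  1  2  2  2  3  4  4  5  6
  1  1  2  2  3  3  3  4  5  5  6  7
  1  1  2  2  3  4  4  5  6  6  7  8
  1  2  3  3  4  5  5  6  7  7  8  9
  1  2  3  4  5  6  6  7  8  8  9  10
  1  2  3  4  5  6  7  8  9  9  10  11
  1  2  3  4  5  6  7  8  9  10  11  12

second differences of R give the permutation w = (5, 11, 9, 8, 12, 1, 3, 6, 2, 4, 7, 10).

Fulton essential set (7 of the 36 Rothe cells):

[(2, 10, 1), (3, 8, 1), (5, 4, 0), (5, 7, 1), (5, 10, 3), (8, 2, 1), (8, 4, 2)]


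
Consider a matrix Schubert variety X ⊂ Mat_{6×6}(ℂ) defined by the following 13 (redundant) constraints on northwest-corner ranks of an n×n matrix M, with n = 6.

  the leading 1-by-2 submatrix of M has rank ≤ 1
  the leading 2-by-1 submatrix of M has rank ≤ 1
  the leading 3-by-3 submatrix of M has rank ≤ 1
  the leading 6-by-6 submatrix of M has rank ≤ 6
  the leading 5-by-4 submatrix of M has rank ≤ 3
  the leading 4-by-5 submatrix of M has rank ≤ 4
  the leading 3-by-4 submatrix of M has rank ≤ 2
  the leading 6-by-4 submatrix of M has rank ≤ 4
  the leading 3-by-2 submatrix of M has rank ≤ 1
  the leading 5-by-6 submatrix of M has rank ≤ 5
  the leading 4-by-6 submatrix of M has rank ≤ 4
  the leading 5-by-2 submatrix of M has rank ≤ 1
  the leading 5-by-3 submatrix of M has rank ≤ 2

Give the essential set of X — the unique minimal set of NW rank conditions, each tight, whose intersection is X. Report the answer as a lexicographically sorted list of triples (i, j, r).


Computing R[i][j] = min implied NW-rank bound (n=6, 13 conditions):

  R[1]: 1 | 1 | 1 | 1 | 1 | 1
  R[2]: 1 | 1 | 1 | 2 | 2 | 2
  R[3]: 1 | 1 | 1 | 2 | 3 | 3
  R[4]: 1 | 1 | 2 | 3 | 4 | 4
  R[5]: 1 | 1 | 2 | 3 | 4 | 5
  R[6]: 1 | 2 | 3 | 4 | 5 | 6

hence w(1..6) = (1, 4, 5, 3, 6, 2).

Rothe diagram D(w) (6 cells), 2 SE-corners (essential conditions):

[(3, 3, 1), (5, 2, 1)]


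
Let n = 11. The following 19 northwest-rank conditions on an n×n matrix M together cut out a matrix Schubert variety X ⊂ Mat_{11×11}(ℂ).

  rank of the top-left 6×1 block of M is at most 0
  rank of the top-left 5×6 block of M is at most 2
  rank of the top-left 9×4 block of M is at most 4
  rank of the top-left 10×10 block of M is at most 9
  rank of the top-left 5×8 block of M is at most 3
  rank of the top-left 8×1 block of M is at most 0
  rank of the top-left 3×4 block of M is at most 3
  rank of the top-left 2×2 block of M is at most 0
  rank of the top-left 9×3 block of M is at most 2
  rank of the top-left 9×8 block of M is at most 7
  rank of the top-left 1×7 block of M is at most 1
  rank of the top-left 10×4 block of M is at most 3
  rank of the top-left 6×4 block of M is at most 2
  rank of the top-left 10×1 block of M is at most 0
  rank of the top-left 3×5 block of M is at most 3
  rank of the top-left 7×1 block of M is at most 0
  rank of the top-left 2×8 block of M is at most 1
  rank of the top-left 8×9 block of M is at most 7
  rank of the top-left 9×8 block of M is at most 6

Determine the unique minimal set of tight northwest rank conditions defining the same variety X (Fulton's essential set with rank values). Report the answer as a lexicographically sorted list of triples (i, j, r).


Computing R[i][j] = min implied NW-rank bound (n=11, 19 conditions):

  R[1]: 0 0 1 1 1 1 1 1 1 1 1
  R[2]: 0 0 1 1 1 1 1 1 2 2 2
  R[3]: 0 1 2 2 2 2 2 2 3 3 3
  R[4]: 0 1 2 2 2 2 3 3 4 4 4
  R[5]: 0 1 2 2 2 2 3 3 4 5 5
  R[6]: 0 1 2 2 3 3 4 4 5 6 6
  R[7]: 0 1 2 3 4 4 5 5 6 7 7
  R[8]: 0 1 2 3 4 5 6 6 7 8 8
  R[9]: 0 1 2 3 4 5 6 6 7 8 9
  R[10]: 0 1 2 3 4 5 6 7 8 9 10
  R[11]: 1 2 3 4 5 6 7 8 9 10 11

giving w = (3, 9, 2, 7, 10, 5, 4, 6, 11, 8, 1) via Δ²R.

Fulton essential set (7 of the 26 Rothe cells):

[(2, 2, 0), (2, 8, 1), (5, 6, 2), (5, 8, 3), (6, 4, 2), (9, 8, 6), (10, 1, 0)]


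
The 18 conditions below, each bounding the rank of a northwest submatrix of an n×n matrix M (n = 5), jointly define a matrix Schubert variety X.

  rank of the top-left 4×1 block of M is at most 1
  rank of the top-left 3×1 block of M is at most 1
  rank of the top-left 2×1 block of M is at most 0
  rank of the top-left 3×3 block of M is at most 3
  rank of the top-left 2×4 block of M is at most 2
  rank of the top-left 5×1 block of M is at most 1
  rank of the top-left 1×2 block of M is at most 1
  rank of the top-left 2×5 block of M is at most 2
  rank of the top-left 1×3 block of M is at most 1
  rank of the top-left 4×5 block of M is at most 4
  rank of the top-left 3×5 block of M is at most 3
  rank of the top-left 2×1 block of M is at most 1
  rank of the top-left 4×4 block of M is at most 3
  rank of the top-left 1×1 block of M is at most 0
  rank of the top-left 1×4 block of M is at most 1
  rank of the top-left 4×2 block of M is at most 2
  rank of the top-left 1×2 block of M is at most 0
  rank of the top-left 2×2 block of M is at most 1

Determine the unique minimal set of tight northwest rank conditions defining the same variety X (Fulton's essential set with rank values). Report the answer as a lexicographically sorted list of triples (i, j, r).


Computing R[i][j] = min implied NW-rank bound (n=5, 18 conditions):

  row 1: 0 | 0 | 1 | 1 | 1
  row 2: 0 | 1 | 2 | 2 | 2
  row 3: 1 | 2 | 3 | 3 | 3
  row 4: 1 | 2 | 3 | 3 | 4
  row 5: 1 | 2 | 3 | 4 | 5

second differences of R give the permutation w = (3, 2, 1, 5, 4).

Fulton essential set (3 of the 4 Rothe cells):

[(1, 2, 0), (2, 1, 0), (4, 4, 3)]


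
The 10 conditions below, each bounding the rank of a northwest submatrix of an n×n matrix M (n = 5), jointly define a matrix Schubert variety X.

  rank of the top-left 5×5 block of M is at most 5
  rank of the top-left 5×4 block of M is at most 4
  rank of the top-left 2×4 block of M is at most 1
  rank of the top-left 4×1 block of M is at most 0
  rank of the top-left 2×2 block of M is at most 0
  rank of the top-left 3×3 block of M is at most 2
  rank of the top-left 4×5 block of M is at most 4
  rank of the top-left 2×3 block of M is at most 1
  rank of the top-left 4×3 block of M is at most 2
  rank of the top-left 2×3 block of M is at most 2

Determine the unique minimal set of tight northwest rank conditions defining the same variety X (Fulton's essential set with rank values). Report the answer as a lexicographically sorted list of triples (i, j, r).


Propagating the 10 rank bounds to every northwest block:

  R[1]: 0 | 0 | 1 | 1 | 1
  R[2]: 0 | 0 | 1 | 1 | 2
  R[3]: 0 | 1 | 2 | 2 | 3
  R[4]: 0 | 1 | 2 | 3 | 4
  R[5]: 1 | 2 | 3 | 4 | 5

so w = (3, 5, 2, 4, 1).

|D(w)|=7, |Ess(w)|=3:

[(2, 2, 0), (2, 4, 1), (4, 1, 0)]


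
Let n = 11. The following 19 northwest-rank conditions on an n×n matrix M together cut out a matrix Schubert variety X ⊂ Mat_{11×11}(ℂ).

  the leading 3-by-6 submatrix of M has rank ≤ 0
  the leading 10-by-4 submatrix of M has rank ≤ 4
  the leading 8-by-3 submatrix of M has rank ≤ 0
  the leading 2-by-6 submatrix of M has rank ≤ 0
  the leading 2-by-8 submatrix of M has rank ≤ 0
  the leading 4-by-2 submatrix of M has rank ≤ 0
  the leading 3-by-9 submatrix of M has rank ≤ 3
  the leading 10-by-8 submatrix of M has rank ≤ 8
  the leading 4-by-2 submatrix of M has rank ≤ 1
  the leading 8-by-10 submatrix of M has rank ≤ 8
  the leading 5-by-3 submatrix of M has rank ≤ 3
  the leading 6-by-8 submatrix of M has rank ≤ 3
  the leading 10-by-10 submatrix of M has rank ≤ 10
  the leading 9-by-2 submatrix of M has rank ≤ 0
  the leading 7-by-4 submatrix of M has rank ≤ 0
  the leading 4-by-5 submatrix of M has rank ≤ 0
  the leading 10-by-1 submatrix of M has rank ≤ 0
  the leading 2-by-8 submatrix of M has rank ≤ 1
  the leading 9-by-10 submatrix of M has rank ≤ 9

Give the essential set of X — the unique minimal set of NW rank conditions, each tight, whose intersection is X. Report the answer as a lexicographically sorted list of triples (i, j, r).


Computing R[i][j] = min implied NW-rank bound (n=11, 19 conditions):

  row 1: 0 | 0 | 0 | 0 | 0 | 0 | 0 | 0 | 1 | 1 | 1
  row 2: 0 | 0 | 0 | 0 | 0 | 0 | 0 | 0 | 1 | 2 | 2
  row 3: 0 | 0 | 0 | 0 | 0 | 0 | 1 | 1 | 2 | 3 | 3
  row 4: 0 | 0 | 0 | 0 | 0 | 1 | 2 | 2 | 3 | 4 | 4
  row 5: 0 | 0 | 0 | 0 | 1 | 2 | 3 | 3 | 4 | 5 | 5
  row 6: 0 | 0 | 0 | 0 | 1 | 2 | 3 | 3 | 4 | 5 | 6
  row 7: 0 | 0 | 0 | 0 | 1 | 2 | 3 | 4 | 5 | 6 | 7
  row 8: 0 | 0 | 0 | 1 | 2 | 3 | 4 | 5 | 6 | 7 | 8
  row 9: 0 | 0 | 1 | 2 | 3 | 4 | 5 | 6 | 7 | 8 | 9
  row 10: 0 | 1 | 2 | 3 | 4 | 5 | 6 | 7 | 8 | 9 | 10
  row 11: 1 | 2 | 3 | 4 | 5 | 6 | 7 | 8 | 9 | 10 | 11

second differences of R give the permutation w = (9, 10, 7, 6, 5, 11, 8, 4, 3, 2, 1).

8 SE-corners of the 46-cell Rothe diagram give Ess(w):

[(2, 8, 0), (3, 6, 0), (4, 5, 0), (6, 8, 3), (7, 4, 0), (8, 3, 0), (9, 2, 0), (10, 1, 0)]


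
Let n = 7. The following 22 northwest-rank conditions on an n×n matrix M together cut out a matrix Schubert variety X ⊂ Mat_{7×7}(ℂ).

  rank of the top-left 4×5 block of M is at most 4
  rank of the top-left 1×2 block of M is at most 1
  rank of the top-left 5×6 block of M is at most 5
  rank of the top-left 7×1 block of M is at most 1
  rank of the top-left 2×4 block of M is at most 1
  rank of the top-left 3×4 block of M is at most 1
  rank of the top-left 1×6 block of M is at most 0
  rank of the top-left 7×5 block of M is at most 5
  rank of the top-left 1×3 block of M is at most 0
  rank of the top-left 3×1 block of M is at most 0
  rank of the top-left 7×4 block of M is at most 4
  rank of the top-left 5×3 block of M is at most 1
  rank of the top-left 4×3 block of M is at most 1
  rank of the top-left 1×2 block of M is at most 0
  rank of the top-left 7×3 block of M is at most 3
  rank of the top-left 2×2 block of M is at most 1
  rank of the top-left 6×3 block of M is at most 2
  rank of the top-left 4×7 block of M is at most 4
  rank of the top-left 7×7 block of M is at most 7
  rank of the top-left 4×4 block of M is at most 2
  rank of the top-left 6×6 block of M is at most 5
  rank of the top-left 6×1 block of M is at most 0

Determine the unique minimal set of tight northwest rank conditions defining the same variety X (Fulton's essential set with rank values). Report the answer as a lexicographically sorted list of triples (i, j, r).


Reconstructing r_w from the 22 given conditions:

  R[1]: 0  0  0  0  0  0  1
  R[2]: 0  1  1  1  1  1  2
  R[3]: 0  1  1  1  2  2  3
  R[4]: 0  1  1  2  3  3  4
  R[5]: 0  1  1  2  3  4  5
  R[6]: 0  1  2  3  4  5  6
  R[7]: 1  2  3  4  5  6  7

second differences of R give the permutation w = (7, 2, 5, 4, 6, 3, 1).

D(w) has 15 cells with 4 SE-corners; essential set:

[(1, 6, 0), (3, 4, 1), (5, 3, 1), (6, 1, 0)]


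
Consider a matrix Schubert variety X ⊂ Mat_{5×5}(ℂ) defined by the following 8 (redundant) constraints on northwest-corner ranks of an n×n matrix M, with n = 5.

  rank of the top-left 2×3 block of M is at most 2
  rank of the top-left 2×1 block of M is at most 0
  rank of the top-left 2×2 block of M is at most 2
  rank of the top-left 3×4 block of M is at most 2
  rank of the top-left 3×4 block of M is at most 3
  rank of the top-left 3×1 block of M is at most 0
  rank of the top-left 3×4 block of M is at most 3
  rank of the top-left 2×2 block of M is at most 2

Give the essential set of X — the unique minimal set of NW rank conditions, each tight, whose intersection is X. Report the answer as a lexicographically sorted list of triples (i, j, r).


Computing R[i][j] = min implied NW-rank bound (n=5, 8 conditions):

  row 1: 0 1 1 1 1
  row 2: 0 1 2 2 2
  row 3: 0 1 2 2 3
  row 4: 1 2 3 3 4
  row 5: 1 2 3 4 5

second differences of R give the permutation w = (2, 3, 5, 1, 4).

Fulton essential set (2 of the 4 Rothe cells):

[(3, 1, 0), (3, 4, 2)]


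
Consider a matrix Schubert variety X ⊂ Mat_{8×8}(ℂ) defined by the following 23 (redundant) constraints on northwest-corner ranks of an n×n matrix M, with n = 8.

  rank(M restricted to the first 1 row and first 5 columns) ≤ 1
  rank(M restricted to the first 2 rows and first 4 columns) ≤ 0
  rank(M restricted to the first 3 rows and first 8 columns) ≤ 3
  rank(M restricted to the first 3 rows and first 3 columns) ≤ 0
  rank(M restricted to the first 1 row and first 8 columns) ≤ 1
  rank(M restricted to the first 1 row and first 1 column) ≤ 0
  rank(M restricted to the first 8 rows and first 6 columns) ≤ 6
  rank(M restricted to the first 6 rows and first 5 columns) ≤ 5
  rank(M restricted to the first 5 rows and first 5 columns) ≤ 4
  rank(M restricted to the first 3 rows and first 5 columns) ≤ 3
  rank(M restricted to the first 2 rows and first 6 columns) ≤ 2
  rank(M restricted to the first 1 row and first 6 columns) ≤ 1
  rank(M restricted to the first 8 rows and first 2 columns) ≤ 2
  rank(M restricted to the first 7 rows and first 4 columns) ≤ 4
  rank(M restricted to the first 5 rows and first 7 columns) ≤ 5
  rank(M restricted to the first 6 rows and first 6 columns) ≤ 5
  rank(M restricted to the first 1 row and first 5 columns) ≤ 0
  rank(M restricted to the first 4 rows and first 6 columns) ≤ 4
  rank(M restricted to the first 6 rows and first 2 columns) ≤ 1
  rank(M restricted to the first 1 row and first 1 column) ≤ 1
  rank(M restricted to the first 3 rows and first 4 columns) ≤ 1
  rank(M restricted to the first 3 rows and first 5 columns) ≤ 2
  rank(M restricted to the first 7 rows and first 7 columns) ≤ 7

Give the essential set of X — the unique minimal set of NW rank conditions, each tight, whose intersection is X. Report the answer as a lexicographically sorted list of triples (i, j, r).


Rank table r_w(8×8) implied by the 23 constraints:

  row 1: 0 | 0 | 0 | 0 | 0 | 1 | 1 | 1
  row 2: 0 | 0 | 0 | 0 | 1 | 2 | 2 | 2
  row 3: 0 | 0 | 0 | 1 | 2 | 3 | 3 | 3
  row 4: 1 | 1 | 1 | 2 | 3 | 4 | 4 | 4
  row 5: 1 | 1 | 2 | 3 | 4 | 5 | 5 | 5
  row 6: 1 | 1 | 2 | 3 | 4 | 5 | 6 | 6
  row 7: 1 | 2 | 3 | 4 | 5 | 6 | 7 | 7
  row 8: 1 | 2 | 3 | 4 | 5 | 6 | 7 | 8

giving w = (6, 5, 4, 1, 3, 7, 2, 8) via Δ²R.

Fulton essential set (4 of the 14 Rothe cells):

[(1, 5, 0), (2, 4, 0), (3, 3, 0), (6, 2, 1)]


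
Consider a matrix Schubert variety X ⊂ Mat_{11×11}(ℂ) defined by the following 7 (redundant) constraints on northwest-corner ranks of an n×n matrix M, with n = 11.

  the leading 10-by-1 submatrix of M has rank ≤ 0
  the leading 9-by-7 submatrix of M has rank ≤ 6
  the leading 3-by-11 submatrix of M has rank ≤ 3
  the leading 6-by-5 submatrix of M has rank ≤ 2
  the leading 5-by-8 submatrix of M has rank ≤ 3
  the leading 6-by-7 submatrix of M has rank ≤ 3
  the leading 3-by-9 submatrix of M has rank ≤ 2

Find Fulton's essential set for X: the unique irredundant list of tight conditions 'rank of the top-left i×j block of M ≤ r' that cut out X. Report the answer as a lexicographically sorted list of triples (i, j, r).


Rank table r_w(11×11) implied by the 7 constraints:

  row 1: 0, 1, 1, 1, 1, 1, 1, 1, 1, 1, 1
  row 2: 0, 1, 2, 2, 2, 2, 2, 2, 2, 2, 2
  row 3: 0, 1, 2, 2, 2, 2, 2, 2, 2, 3, 3
  row 4: 0, 1, 2, 2, 2, 3, 3, 3, 3, 4, 4
  row 5: 0, 1, 2, 2, 2, 3, 3, 3, 4, 5, 5
  row 6: 0, 1, 2, 2, 2, 3, 3, 4, 5, 6, 6
  row 7: 0, 1, 2, 3, 3, 4, 4, 5, 6, 7, 7
  row 8: 0, 1, 2, 3, 4, 5, 5, 6, 7, 8, 8
  row 9: 0, 1, 2, 3, 4, 5, 6, 7, 8, 9, 9
  row 10: 0, 1, 2, 3, 4, 5, 6, 7, 8, 9, 10
  row 11: 1, 2, 3, 4, 5, 6, 7, 8, 9, 10, 11

hence w(1..11) = (2, 3, 10, 6, 9, 8, 4, 5, 7, 11, 1).

D(w) has 25 cells with 5 SE-corners; essential set:

[(3, 9, 2), (5, 8, 3), (6, 5, 2), (6, 7, 3), (10, 1, 0)]


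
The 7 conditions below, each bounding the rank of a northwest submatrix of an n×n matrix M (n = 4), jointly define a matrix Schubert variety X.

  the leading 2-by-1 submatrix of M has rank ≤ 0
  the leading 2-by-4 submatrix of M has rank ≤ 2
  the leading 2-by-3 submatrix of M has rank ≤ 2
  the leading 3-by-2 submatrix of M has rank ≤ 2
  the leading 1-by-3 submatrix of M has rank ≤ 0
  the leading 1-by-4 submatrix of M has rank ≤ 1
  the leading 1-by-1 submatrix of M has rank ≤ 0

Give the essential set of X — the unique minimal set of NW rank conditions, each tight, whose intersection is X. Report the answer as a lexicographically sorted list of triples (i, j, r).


Reconstructing r_w from the 7 given conditions:

  0  0  0  1
  0  1  1  2
  1  2  2  3
  1  2  3  4

so w = (4, 2, 1, 3).

Fulton essential set (2 of the 4 Rothe cells):

[(1, 3, 0), (2, 1, 0)]


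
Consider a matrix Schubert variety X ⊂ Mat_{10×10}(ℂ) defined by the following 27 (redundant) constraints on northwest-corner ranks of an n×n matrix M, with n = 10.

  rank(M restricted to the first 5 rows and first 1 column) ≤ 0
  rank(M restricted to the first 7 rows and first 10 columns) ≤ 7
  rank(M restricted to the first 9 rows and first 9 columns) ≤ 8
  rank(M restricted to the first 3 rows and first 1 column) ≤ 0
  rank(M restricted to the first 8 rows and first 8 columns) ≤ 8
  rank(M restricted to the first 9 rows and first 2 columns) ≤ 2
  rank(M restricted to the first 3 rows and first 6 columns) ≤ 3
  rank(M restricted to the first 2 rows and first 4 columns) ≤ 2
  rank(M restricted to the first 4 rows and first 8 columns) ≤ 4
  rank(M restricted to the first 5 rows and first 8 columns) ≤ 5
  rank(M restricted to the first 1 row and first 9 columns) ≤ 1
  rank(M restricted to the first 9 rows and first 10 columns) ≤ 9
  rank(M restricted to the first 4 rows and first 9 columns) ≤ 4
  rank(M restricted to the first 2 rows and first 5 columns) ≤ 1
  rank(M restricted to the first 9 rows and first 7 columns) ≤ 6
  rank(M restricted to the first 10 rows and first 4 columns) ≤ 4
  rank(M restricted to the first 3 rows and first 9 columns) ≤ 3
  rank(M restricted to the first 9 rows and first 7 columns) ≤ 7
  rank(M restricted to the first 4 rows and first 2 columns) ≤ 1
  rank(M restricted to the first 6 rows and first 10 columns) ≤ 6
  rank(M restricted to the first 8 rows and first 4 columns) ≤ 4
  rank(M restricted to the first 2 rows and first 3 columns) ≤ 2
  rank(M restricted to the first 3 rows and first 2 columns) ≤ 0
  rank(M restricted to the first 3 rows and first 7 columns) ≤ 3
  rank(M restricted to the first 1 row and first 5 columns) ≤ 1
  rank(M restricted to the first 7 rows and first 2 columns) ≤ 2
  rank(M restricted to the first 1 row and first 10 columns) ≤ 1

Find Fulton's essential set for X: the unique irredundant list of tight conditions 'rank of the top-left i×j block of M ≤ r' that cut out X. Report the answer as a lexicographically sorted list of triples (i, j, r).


Computing R[i][j] = min implied NW-rank bound (n=10, 27 conditions):

  R[1]: 0 | 0 | 1 | 1 | 1 | 1 | 1 | 1 | 1 | 1
  R[2]: 0 | 0 | 1 | 1 | 1 | 2 | 2 | 2 | 2 | 2
  R[3]: 0 | 0 | 1 | 2 | 2 | 3 | 3 | 3 | 3 | 3
  R[4]: 0 | 1 | 2 | 3 | 3 | 4 | 4 | 4 | 4 | 4
  R[5]: 0 | 1 | 2 | 3 | 4 | 5 | 5 | 5 | 5 | 5
  R[6]: 1 | 2 | 3 | 4 | 5 | 6 | 6 | 6 | 6 | 6
  R[7]: 1 | 2 | 3 | 4 | 5 | 6 | 6 | 7 | 7 | 7
  R[8]: 1 | 2 | 3 | 4 | 5 | 6 | 6 | 7 | 8 | 8
  R[9]: 1 | 2 | 3 | 4 | 5 | 6 | 6 | 7 | 8 | 9
  R[10]: 1 | 2 | 3 | 4 | 5 | 6 | 7 | 8 | 9 | 10

the unique w with this rank table is (3, 6, 4, 2, 5, 1, 8, 9, 10, 7).

Rothe diagram D(w) (13 cells), 4 SE-corners (essential conditions):

[(2, 5, 1), (3, 2, 0), (5, 1, 0), (9, 7, 6)]


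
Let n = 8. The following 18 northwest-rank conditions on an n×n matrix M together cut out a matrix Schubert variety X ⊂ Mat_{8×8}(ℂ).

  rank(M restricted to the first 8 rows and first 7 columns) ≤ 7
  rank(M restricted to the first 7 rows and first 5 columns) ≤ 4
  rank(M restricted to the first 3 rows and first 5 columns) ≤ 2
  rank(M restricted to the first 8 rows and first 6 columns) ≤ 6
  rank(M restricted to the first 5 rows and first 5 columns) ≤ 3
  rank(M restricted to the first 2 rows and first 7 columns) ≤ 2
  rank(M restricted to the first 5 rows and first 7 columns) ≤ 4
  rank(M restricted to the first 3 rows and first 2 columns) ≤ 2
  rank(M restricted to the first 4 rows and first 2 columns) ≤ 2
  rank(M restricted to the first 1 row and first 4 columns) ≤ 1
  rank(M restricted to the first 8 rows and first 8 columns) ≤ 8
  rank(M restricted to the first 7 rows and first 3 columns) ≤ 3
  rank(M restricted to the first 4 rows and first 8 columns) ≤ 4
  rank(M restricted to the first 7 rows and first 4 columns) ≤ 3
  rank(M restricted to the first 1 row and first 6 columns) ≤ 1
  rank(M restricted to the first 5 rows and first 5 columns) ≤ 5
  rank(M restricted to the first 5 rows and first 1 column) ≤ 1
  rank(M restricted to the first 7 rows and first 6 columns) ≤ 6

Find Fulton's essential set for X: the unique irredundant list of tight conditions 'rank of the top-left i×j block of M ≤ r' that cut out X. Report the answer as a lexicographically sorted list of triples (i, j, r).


Recovering R(i,j) via the rank-extension bound from the 18 conditions:

  i=1: 1  1  1  1  1  1  1  1
  i=2: 1  2  2  2  2  2  2  2
  i=3: 1  2  2  2  2  3  3  3
  i=4: 1  2  3  3  3  4  4  4
  i=5: 1  2  3  3  3  4  4  5
  i=6: 1  2  3  3  4  5  5  6
  i=7: 1  2  3  3  4  5  6  7
  i=8: 1  2  3  4  5  6  7  8

hence w(1..8) = (1, 2, 6, 3, 8, 5, 7, 4).

D(w) has 8 cells with 4 SE-corners; essential set:

[(3, 5, 2), (5, 5, 3), (5, 7, 4), (7, 4, 3)]


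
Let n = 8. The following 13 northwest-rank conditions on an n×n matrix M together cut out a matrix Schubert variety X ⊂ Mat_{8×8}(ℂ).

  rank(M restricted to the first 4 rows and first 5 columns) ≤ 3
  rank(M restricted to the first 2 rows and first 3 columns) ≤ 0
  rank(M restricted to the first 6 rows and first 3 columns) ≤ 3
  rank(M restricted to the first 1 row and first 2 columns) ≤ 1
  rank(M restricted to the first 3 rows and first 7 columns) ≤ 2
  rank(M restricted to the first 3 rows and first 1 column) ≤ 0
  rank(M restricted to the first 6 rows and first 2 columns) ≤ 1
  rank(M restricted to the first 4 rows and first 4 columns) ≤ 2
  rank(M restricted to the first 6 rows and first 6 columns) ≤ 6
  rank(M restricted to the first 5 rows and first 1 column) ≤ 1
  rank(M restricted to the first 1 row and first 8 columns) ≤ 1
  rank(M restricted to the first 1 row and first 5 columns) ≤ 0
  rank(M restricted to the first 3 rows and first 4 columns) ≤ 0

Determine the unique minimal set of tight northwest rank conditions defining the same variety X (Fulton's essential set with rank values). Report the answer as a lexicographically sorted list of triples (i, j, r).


Reconstructing r_w from the 13 given conditions:

  row 1: 0 0 0 0 0 1 1 1
  row 2: 0 0 0 0 1 2 2 2
  row 3: 0 0 0 0 1 2 2 3
  row 4: 1 1 1 1 2 3 3 4
  row 5: 1 1 2 2 3 4 4 5
  row 6: 1 1 2 3 4 5 5 6
  row 7: 1 2 3 4 5 6 6 7
  row 8: 1 2 3 4 5 6 7 8

second differences of R give the permutation w = (6, 5, 8, 1, 3, 4, 2, 7).

D(w) has 16 cells with 4 SE-corners; essential set:

[(1, 5, 0), (3, 4, 0), (3, 7, 2), (6, 2, 1)]


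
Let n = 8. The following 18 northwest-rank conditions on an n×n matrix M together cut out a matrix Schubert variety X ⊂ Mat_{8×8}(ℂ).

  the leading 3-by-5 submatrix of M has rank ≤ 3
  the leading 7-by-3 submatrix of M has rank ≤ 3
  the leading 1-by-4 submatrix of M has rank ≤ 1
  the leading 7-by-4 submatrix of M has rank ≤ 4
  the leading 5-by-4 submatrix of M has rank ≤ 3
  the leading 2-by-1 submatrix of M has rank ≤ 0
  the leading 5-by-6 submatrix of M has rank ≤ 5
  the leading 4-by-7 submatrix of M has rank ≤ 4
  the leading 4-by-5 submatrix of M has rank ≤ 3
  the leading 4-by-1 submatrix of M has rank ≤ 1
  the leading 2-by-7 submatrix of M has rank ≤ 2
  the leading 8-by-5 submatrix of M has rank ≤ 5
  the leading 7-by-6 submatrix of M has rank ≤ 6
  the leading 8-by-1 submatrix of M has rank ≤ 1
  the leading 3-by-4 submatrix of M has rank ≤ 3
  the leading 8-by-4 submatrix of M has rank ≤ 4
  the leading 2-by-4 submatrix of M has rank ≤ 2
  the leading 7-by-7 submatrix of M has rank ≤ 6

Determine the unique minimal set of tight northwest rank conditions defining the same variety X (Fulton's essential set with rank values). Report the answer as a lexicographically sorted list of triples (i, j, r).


The tightest implied rank at each (i,j), from the 18 conditions:

  i=1: 0  1  1  1  1  1  1  1
  i=2: 0  1  2  2  2  2  2  2
  i=3: 1  2  3  3  3  3  3  3
  i=4: 1  2  3  3  3  4  4  4
  i=5: 1  2  3  3  4  5  5  5
  i=6: 1  2  3  4  5  6  6  6
  i=7: 1  2  3  4  5  6  6  7
  i=8: 1  2  3  4  5  6  7  8

reading off 1-entries of Δ²R: w = (2, 3, 1, 6, 5, 4, 8, 7).

4 SE-corners of the 6-cell Rothe diagram give Ess(w):

[(2, 1, 0), (4, 5, 3), (5, 4, 3), (7, 7, 6)]


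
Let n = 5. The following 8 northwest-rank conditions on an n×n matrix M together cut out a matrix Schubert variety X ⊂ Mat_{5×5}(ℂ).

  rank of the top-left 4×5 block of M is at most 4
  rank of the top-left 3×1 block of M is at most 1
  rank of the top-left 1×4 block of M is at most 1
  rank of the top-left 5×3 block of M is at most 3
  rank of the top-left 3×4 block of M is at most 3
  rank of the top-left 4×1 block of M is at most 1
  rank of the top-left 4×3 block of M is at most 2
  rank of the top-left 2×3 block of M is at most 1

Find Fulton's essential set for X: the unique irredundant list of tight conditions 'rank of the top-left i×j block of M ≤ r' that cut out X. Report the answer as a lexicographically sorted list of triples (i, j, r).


Reconstructing r_w from the 8 given conditions:

  1  1  1  1  1
  1  1  1  2  2
  1  2  2  3  3
  1  2  2  3  4
  1  2  3  4  5

second differences of R give the permutation w = (1, 4, 2, 5, 3).

Rothe diagram D(w) (3 cells), 2 SE-corners (essential conditions):

[(2, 3, 1), (4, 3, 2)]


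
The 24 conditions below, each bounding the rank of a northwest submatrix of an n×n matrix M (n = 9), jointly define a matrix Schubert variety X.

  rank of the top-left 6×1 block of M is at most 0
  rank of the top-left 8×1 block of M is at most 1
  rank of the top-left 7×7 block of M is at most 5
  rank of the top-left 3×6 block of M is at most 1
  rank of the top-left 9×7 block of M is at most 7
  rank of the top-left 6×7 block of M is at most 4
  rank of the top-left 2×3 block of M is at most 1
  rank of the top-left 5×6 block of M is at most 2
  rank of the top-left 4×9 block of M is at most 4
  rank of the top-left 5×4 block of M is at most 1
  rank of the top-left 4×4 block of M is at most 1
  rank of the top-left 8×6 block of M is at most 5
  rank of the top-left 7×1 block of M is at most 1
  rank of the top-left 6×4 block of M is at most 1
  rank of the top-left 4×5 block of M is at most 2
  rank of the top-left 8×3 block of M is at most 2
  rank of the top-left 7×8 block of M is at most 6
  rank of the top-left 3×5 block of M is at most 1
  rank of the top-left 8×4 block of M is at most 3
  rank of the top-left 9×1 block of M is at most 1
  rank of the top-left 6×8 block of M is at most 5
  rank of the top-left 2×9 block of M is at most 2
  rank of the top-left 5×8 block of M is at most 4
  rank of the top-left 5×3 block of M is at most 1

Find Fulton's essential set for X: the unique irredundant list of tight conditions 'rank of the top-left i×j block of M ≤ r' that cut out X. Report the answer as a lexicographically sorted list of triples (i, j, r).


Reconstructing r_w from the 24 given conditions:

  0, 1, 1, 1, 1, 1, 1, 1, 1
  0, 1, 1, 1, 1, 1, 2, 2, 2
  0, 1, 1, 1, 1, 1, 2, 3, 3
  0, 1, 1, 1, 2, 2, 3, 4, 4
  0, 1, 1, 1, 2, 2, 3, 4, 5
  0, 1, 1, 1, 2, 3, 4, 5, 6
  1, 2, 2, 2, 3, 4, 5, 6, 7
  1, 2, 2, 3, 4, 5, 6, 7, 8
  1, 2, 3, 4, 5, 6, 7, 8, 9

so w = (2, 7, 8, 5, 9, 6, 1, 4, 3).

|D(w)|=22, |Ess(w)|=5:

[(3, 6, 1), (5, 6, 2), (6, 1, 0), (6, 4, 1), (8, 3, 2)]


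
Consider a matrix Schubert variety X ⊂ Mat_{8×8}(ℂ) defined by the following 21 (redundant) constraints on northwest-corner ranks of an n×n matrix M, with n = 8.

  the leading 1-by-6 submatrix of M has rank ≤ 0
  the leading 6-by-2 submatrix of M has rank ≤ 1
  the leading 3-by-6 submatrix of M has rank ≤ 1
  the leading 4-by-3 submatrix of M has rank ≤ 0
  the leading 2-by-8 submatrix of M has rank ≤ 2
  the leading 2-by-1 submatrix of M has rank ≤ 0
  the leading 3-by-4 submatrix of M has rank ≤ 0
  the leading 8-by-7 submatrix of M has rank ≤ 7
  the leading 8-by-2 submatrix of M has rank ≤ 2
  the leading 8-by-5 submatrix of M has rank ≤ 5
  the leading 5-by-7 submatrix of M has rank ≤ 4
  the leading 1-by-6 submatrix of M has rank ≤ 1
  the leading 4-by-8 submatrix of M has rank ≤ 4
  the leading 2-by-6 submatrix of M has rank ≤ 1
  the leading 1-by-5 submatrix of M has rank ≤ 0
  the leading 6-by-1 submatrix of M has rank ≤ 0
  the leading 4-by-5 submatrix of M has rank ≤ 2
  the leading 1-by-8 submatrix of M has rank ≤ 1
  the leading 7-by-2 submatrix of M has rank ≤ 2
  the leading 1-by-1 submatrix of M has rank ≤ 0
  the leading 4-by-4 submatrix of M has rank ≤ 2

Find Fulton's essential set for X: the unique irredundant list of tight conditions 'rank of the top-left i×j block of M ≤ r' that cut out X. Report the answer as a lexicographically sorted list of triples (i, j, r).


Rank table r_w(8×8) implied by the 21 constraints:

  R[1]: 0  0  0  0  0  0  1  1
  R[2]: 0  0  0  0  1  1  2  2
  R[3]: 0  0  0  0  1  1  2  3
  R[4]: 0  0  0  1  2  2  3  4
  R[5]: 0  1  1  2  3  3  4  5
  R[6]: 0  1  2  3  4  4  5  6
  R[7]: 1  2  3  4  5  5  6  7
  R[8]: 1  2  3  4  5  6  7  8

reading off 1-entries of Δ²R: w = (7, 5, 8, 4, 2, 3, 1, 6).

Fulton essential set (5 of the 20 Rothe cells):

[(1, 6, 0), (3, 4, 0), (3, 6, 1), (4, 3, 0), (6, 1, 0)]


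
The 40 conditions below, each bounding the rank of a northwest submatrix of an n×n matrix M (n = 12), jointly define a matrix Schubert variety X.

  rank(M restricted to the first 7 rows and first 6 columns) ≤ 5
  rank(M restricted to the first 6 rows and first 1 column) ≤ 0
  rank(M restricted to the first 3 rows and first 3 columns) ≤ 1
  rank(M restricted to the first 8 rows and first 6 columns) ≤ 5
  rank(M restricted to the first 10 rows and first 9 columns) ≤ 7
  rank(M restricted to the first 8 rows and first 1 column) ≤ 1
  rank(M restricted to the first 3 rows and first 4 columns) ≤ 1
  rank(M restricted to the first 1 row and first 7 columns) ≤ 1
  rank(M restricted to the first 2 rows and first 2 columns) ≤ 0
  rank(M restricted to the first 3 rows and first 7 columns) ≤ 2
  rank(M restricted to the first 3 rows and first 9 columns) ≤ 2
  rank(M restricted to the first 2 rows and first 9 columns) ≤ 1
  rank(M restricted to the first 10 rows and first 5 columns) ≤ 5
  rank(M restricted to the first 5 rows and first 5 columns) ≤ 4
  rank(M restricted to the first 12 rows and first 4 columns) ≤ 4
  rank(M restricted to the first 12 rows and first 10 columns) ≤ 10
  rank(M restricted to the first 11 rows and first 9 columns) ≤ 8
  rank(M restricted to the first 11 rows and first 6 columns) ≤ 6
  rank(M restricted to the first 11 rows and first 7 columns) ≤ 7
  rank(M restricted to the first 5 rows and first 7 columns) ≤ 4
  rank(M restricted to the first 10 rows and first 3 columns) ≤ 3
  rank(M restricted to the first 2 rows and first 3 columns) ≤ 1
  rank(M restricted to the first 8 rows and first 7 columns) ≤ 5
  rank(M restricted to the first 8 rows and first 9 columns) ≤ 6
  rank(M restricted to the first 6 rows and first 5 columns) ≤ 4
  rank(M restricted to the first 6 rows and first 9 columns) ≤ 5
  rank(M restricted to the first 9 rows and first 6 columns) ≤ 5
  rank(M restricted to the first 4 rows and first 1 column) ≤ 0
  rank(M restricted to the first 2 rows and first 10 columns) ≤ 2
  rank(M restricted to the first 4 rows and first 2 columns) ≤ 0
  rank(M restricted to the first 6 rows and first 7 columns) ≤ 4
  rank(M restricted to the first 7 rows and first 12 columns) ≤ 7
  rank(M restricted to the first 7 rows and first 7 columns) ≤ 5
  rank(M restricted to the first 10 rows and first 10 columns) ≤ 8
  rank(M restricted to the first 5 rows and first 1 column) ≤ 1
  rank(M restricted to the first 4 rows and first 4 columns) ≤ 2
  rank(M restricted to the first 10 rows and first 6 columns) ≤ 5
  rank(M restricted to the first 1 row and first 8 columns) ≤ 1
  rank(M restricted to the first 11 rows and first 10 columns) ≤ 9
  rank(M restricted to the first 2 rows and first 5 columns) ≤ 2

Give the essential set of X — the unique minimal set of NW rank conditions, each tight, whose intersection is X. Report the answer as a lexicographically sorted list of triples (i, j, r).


Computing R[i][j] = min implied NW-rank bound (n=12, 40 conditions):

  i=1: 0 0 1 1 1 1 1 1 1 1 1 1
  i=2: 0 0 1 1 1 1 1 1 1 2 2 2
  i=3: 0 0 1 1 2 2 2 2 2 3 3 3
  i=4: 0 0 1 2 3 3 3 3 3 4 4 4
  i=5: 0 1 2 3 4 4 4 4 4 5 5 5
  i=6: 0 1 2 3 4 4 4 5 5 6 6 6
  i=7: 1 2 3 4 5 5 5 6 6 7 7 7
  i=8: 1 2 3 4 5 5 5 6 6 7 8 8
  i=9: 1 2 3 4 5 5 6 7 7 8 9 9
  i=10: 1 2 3 4 5 5 6 7 7 8 9 10
  i=11: 1 2 3 4 5 6 7 8 8 9 10 11
  i=12: 1 2 3 4 5 6 7 8 9 10 11 12

the unique w with this rank table is (3, 10, 5, 4, 2, 8, 1, 11, 7, 12, 6, 9).

Fulton essential set (9 of the 25 Rothe cells):

[(2, 9, 1), (3, 4, 1), (4, 2, 0), (6, 1, 0), (6, 7, 4), (8, 7, 5), (8, 9, 6), (10, 6, 5), (10, 9, 7)]


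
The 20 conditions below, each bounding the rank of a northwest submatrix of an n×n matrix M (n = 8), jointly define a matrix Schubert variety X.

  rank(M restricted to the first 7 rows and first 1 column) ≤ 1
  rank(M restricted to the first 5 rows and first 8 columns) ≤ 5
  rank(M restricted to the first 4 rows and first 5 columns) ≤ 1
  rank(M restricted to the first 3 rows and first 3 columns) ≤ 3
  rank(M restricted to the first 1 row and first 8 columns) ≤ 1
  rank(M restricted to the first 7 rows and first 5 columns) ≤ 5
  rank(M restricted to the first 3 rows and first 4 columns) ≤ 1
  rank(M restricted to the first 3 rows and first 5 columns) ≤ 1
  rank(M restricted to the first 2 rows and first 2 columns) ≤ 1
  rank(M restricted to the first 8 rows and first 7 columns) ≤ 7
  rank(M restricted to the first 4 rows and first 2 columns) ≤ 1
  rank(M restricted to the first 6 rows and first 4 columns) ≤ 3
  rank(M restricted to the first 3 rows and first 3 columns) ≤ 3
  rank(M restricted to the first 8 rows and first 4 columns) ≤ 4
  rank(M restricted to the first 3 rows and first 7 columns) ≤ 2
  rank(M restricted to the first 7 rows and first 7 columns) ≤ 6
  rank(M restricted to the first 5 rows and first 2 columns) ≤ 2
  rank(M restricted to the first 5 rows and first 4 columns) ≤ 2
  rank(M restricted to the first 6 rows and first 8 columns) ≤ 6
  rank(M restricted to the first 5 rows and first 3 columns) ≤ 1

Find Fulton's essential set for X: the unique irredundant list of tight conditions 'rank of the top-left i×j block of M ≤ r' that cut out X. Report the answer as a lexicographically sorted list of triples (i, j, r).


Reconstructing r_w from the 20 given conditions:

  row 1: 1, 1, 1, 1, 1, 1, 1, 1
  row 2: 1, 1, 1, 1, 1, 2, 2, 2
  row 3: 1, 1, 1, 1, 1, 2, 2, 3
  row 4: 1, 1, 1, 1, 1, 2, 3, 4
  row 5: 1, 1, 1, 2, 2, 3, 4, 5
  row 6: 1, 2, 2, 3, 3, 4, 5, 6
  row 7: 1, 2, 3, 4, 4, 5, 6, 7
  row 8: 1, 2, 3, 4, 5, 6, 7, 8

second differences of R give the permutation w = (1, 6, 8, 7, 4, 2, 3, 5).

D(w) has 15 cells with 3 SE-corners; essential set:

[(3, 7, 2), (4, 5, 1), (5, 3, 1)]


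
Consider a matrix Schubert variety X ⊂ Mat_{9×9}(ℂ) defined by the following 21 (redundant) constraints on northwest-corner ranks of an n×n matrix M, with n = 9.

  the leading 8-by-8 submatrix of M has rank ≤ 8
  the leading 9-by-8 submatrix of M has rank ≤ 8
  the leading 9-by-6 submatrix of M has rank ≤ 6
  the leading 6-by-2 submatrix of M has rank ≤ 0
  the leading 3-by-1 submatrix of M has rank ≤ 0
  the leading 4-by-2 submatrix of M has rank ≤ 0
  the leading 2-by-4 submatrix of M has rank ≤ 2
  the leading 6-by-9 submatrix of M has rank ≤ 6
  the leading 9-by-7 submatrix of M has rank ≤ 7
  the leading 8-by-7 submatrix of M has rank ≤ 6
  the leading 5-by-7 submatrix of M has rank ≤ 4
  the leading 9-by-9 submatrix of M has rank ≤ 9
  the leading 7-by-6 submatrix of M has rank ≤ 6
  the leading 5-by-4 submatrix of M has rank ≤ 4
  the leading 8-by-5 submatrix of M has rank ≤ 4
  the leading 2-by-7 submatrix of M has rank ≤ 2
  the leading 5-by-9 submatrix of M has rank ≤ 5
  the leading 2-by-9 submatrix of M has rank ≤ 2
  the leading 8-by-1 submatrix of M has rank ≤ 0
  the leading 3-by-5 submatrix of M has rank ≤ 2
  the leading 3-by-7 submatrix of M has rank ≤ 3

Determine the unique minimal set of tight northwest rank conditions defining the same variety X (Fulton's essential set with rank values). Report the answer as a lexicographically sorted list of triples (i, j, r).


The tightest implied rank at each (i,j), from the 21 conditions:

  i=1: 0  0  1  1  1  1  1  1  1
  i=2: 0  0  1  2  2  2  2  2  2
  i=3: 0  0  1  2  2  3  3  3  3
  i=4: 0  0  1  2  3  4  4  4  4
  i=5: 0  0  1  2  3  4  4  5  5
  i=6: 0  0  1  2  3  4  5  6  6
  i=7: 0  1  2  3  4  5  6  7  7
  i=8: 0  1  2  3  4  5  6  7  8
  i=9: 1  2  3  4  5  6  7  8  9

giving w = (3, 4, 6, 5, 8, 7, 2, 9, 1) via Δ²R.

4 SE-corners of the 16-cell Rothe diagram give Ess(w):

[(3, 5, 2), (5, 7, 4), (6, 2, 0), (8, 1, 0)]


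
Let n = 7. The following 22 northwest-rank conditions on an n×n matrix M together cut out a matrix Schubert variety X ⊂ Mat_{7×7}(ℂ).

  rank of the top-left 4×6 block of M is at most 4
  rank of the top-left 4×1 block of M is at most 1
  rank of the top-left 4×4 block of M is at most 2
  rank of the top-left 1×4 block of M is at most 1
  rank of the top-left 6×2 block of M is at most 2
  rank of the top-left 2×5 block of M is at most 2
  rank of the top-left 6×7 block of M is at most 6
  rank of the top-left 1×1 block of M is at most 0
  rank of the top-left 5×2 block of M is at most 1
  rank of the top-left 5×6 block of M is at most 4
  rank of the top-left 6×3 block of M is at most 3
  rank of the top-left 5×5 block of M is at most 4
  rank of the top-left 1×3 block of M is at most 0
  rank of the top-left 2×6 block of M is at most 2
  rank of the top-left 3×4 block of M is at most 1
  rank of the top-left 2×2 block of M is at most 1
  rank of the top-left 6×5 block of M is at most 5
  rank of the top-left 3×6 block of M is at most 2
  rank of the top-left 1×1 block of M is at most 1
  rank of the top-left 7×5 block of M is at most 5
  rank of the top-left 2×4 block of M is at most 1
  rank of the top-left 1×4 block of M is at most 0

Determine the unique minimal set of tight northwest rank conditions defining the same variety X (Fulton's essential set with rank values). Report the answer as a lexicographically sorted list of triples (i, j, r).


Reconstructing r_w from the 22 given conditions:

  row 1: 0 0 0 0 1 1 1
  row 2: 1 1 1 1 2 2 2
  row 3: 1 1 1 1 2 2 3
  row 4: 1 1 2 2 3 3 4
  row 5: 1 1 2 3 4 4 5
  row 6: 1 2 3 4 5 5 6
  row 7: 1 2 3 4 5 6 7

second differences of R give the permutation w = (5, 1, 7, 3, 4, 2, 6).

D(w) has 10 cells with 4 SE-corners; essential set:

[(1, 4, 0), (3, 4, 1), (3, 6, 2), (5, 2, 1)]
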